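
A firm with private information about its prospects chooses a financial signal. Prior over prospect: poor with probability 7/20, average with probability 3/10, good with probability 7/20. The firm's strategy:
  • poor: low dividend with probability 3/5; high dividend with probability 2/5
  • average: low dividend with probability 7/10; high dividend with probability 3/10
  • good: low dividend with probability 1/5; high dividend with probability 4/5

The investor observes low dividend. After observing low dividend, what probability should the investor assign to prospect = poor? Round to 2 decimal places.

P(low dividend) = (7/20)·(3/5) + (3/10)·(7/10) + (7/20)·(1/5) = 49/100
P(poor | low dividend) = ((7/20)·(3/5)) / (49/100) = (21/100) / (49/100) = 3/7

0.43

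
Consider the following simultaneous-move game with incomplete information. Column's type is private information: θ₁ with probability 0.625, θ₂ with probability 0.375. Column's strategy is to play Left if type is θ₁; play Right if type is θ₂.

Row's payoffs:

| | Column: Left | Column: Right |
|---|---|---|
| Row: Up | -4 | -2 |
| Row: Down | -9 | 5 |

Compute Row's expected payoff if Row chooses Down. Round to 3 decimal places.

Take the expectation over Column's type, weighting each type's action by its prior probability.
E[Down] = 0.625·(-9) + 0.375·5 = (-5.625) + 1.875 = -3.75

-3.750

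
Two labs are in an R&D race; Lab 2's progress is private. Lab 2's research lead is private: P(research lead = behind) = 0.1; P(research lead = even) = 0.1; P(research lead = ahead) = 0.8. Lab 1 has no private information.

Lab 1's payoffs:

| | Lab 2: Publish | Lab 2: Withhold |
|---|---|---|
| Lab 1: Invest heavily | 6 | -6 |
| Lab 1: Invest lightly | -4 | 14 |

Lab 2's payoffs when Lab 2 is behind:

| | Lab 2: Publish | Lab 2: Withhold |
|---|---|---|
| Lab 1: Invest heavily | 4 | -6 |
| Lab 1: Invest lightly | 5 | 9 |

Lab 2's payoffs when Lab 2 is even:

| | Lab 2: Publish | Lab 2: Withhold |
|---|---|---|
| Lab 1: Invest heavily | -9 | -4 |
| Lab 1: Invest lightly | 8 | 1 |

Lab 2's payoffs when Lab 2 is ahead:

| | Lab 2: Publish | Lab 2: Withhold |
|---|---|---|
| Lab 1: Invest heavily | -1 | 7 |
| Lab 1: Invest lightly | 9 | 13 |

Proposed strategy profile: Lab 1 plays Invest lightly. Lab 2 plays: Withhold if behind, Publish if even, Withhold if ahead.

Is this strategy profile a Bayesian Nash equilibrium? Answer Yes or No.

Yes

Lab 1 plays Invest lightly: E[Invest lightly] = 0.1·(14) + 0.1·(-4) + 0.8·(14) = 12.2; E[Invest heavily] = -4.8. Best-responding. ✓
Lab 2 (research lead behind), facing Invest lightly: Publish gives 5, Withhold gives 9. Proposed Withhold is best. ✓
Lab 2 (research lead even), facing Invest lightly: Publish gives 8, Withhold gives 1. Proposed Publish is best. ✓
Lab 2 (research lead ahead), facing Invest lightly: Publish gives 9, Withhold gives 13. Proposed Withhold is best. ✓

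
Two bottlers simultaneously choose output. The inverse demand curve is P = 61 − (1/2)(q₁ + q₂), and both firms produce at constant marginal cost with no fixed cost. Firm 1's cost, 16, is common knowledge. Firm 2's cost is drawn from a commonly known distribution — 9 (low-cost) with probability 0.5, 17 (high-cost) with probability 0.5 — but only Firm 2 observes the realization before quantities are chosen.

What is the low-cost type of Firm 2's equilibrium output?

Type-c best response for Firm 2: q₂(c) = (61 − c) − q₁/2.
Firm 1 maximizes expected profit; its first-order condition is 61 − q₁ − (1/2)E[q₂] − 16 = 0.
Substituting E[q₂] and solving: E[c₂] = 13, so q₁ = (61 − 2·16 + 13)/(3/2) = 28.
q₂(low-cost) = (61 − 9 − (1/2)·28) = 38.

38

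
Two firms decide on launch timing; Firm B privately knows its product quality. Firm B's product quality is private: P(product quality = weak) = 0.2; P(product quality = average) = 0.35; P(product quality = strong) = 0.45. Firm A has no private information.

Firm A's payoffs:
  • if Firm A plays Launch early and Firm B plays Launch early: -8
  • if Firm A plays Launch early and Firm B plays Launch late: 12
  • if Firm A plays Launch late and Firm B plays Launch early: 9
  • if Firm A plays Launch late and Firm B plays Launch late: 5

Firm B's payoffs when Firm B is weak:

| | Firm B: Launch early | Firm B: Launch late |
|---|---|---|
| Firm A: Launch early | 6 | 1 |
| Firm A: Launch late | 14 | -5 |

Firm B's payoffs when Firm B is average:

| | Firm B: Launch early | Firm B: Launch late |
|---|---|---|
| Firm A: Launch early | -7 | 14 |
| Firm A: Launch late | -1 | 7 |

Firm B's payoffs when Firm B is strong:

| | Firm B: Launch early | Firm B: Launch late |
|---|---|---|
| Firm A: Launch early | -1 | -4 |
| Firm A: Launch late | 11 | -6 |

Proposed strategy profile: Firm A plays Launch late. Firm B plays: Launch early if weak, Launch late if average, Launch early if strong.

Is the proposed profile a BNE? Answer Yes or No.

Firm A plays Launch late: E[Launch late] = 0.2·(9) + 0.35·(5) + 0.45·(9) = 7.6; E[Launch early] = -1. Best-responding. ✓
Firm B (product quality weak), facing Launch late: Launch early gives 14, Launch late gives -5. Proposed Launch early is best. ✓
Firm B (product quality average), facing Launch late: Launch early gives -1, Launch late gives 7. Proposed Launch late is best. ✓
Firm B (product quality strong), facing Launch late: Launch early gives 11, Launch late gives -6. Proposed Launch early is best. ✓

Yes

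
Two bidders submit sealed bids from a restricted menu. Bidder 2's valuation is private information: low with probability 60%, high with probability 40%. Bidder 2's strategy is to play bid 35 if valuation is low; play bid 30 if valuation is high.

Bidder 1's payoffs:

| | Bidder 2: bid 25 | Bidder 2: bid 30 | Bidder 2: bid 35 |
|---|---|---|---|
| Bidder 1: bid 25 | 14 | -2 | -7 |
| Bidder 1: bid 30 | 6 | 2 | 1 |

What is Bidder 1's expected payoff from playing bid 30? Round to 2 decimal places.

E[bid 30] = 0.6·1 + 0.4·2 = 0.6 + 0.8 = 1.4

1.40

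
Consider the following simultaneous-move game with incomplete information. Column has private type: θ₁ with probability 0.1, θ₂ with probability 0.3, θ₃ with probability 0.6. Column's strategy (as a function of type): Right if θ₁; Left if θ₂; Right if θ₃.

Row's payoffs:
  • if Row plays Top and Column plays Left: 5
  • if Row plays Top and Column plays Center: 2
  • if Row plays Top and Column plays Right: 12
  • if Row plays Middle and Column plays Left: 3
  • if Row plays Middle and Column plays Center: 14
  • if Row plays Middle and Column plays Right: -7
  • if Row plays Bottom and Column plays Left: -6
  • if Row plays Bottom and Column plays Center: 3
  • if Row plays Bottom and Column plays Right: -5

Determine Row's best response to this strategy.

Compute Row's expected payoff for each action, taking the expectation over Column's type.
E[Top] = 0.1·(12) + 0.3·(5) + 0.6·(12) = 9.9
E[Middle] = 0.1·(-7) + 0.3·(3) + 0.6·(-7) = -4
E[Bottom] = 0.1·(-5) + 0.3·(-6) + 0.6·(-5) = -5.3
Best response: Top (9.9 is the largest).

Top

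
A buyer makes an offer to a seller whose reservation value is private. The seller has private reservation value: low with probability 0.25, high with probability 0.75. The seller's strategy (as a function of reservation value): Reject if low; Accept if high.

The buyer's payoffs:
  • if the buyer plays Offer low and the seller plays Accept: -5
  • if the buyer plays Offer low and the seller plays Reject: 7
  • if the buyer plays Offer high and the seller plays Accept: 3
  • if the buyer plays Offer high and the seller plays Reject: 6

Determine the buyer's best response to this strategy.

E[Offer low] = 0.25·(7) + 0.75·(-5) = -2
E[Offer high] = 0.25·(6) + 0.75·(3) = 3.75
Best response: Offer high (3.75 is the largest).

Offer high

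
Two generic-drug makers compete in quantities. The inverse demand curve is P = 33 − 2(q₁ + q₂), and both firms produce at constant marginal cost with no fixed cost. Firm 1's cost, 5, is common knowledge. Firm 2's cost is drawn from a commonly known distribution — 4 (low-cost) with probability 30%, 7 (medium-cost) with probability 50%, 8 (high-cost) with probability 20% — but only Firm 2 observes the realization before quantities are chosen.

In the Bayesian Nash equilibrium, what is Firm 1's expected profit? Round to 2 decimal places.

Type-c best response for Firm 2: q₂(c) = (33 − c)/4 − q₁/2.
Firm 1 maximizes expected profit; its first-order condition is 33 − 4q₁ − 2E[q₂] − 5 = 0.
Substituting E[q₂] and solving: E[c₂] = 6.3, so q₁ = (33 − 2·5 + 6.3)/6 = 4.88333.
E[P] = 33 − 2·(q₁ + E[q₂]) = 14.7667; Firm 1's expected profit = (E[P] − 5)·q₁ = (14.7667 − 5)·4.88333 = 47.6939.

47.69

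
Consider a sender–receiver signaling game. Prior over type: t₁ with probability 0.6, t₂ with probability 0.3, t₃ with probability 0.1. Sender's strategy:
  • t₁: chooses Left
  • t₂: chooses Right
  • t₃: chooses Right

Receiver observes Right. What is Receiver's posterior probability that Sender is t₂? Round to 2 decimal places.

0.75

Apply Bayes' rule using the sender's strategy as the likelihood.
P(Right) = 0.6·0 + 0.3·1 + 0.1·1 = 0.4
P(t₂ | Right) = (0.3·1) / 0.4 = 0.3 / 0.4 = 0.75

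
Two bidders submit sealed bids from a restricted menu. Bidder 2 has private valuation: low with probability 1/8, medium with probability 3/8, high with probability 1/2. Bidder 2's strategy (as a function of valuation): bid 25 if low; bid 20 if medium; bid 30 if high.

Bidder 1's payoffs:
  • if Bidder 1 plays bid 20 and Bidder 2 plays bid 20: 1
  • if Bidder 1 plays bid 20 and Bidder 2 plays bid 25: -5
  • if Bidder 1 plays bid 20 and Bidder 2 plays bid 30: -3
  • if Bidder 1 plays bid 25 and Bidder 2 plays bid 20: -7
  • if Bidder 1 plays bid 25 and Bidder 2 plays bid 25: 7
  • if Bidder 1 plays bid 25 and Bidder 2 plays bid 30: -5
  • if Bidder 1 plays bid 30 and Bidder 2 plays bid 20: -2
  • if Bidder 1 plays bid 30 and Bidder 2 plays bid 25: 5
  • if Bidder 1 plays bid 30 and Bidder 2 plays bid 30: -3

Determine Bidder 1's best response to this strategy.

bid 30

E[bid 20] = 1/8·(-5) + 3/8·(1) + 1/2·(-3) = -7/4
E[bid 25] = 1/8·(7) + 3/8·(-7) + 1/2·(-5) = -17/4
E[bid 30] = 1/8·(5) + 3/8·(-2) + 1/2·(-3) = -13/8
Best response: bid 30 (-13/8 is the largest).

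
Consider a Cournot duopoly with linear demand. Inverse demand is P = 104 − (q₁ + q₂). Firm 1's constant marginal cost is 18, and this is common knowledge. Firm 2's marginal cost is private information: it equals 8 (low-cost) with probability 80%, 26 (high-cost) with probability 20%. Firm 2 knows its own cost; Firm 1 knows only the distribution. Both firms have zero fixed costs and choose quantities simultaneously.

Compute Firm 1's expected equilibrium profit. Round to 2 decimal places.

704.02

Firm 2 with cost c maximizes (104 − (q₁+q₂) − c)·q₂, giving q₂(c) = (104 − c − q₁)/2.
E[c₂] = 0.8·8 + 0.2·26 = 11.6
Firm 1's FOC against E[q₂] yields q₁ = (104 − 2·18 + E[c₂])/3 = (104 − 36 + 11.6)/3 = 26.5333.
E[P] = 104 − (q₁ + E[q₂]) = 44.5333; Firm 1's expected profit = (E[P] − 18)·q₁ = (44.5333 − 18)·26.5333 = 704.018.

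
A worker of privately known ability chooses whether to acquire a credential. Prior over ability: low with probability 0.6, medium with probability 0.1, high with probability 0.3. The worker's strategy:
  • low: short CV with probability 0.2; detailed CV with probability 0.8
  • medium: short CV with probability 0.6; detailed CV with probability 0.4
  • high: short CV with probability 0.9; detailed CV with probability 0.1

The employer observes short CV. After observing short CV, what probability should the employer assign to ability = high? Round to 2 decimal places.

0.60

P(short CV) = 0.6·0.2 + 0.1·0.6 + 0.3·0.9 = 0.45
P(high | short CV) = (0.3·0.9) / 0.45 = 0.27 / 0.45 = 0.6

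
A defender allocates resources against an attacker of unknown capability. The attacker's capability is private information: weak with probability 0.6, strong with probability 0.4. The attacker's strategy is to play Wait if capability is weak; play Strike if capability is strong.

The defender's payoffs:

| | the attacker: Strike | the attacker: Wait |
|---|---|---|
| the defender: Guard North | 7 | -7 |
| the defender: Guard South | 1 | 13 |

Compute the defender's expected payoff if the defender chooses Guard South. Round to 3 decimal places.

E[Guard South] = 0.6·13 + 0.4·1 = 7.8 + 0.4 = 8.2

8.200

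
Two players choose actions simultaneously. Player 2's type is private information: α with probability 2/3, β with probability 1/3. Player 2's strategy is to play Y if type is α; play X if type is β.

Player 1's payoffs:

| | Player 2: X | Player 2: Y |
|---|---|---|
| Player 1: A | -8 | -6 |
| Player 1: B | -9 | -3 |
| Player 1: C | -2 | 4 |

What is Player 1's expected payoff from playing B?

-5

Take the expectation over Player 2's type, weighting each type's action by its prior probability.
E[B] = 2/3·(-3) + 1/3·(-9) = (-2) + (-3) = -5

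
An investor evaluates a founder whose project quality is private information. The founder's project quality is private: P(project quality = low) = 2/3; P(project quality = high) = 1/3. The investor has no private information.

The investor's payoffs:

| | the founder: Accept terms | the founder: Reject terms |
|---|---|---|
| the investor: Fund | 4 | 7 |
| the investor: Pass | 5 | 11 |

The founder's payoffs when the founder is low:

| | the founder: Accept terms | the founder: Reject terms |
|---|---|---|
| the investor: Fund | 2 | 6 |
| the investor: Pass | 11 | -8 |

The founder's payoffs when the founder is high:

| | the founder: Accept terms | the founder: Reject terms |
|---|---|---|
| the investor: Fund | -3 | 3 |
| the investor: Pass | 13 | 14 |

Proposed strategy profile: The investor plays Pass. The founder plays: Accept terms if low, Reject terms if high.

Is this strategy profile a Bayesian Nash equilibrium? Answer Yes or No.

Yes

A profile is a BNE iff every type of every player is best-responding given beliefs about the other side.
The investor plays Pass: E[Pass] = 2/3·(5) + 1/3·(11) = 7; E[Fund] = 5. Best-responding. ✓
The founder (project quality low), facing Pass: Accept terms gives 11, Reject terms gives -8. Proposed Accept terms is best. ✓
The founder (project quality high), facing Pass: Accept terms gives 13, Reject terms gives 14. Proposed Reject terms is best. ✓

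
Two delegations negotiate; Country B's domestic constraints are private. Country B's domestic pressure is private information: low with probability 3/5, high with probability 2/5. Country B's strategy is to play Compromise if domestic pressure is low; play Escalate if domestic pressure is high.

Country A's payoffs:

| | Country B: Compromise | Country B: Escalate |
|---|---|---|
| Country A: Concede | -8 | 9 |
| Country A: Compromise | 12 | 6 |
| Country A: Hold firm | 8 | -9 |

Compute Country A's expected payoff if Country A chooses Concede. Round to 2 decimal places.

E[Concede] = 3/5·(-8) + 2/5·9 = (-24/5) + 18/5 = -6/5

-1.20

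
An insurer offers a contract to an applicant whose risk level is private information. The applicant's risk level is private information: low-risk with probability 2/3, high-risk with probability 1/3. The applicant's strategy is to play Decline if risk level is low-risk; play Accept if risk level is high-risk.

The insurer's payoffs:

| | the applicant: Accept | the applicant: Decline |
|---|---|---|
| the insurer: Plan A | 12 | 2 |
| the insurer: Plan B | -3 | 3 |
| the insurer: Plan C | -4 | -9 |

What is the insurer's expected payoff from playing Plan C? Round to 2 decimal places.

E[Plan C] = 2/3·(-9) + 1/3·(-4) = (-6) + (-4/3) = -22/3

-7.33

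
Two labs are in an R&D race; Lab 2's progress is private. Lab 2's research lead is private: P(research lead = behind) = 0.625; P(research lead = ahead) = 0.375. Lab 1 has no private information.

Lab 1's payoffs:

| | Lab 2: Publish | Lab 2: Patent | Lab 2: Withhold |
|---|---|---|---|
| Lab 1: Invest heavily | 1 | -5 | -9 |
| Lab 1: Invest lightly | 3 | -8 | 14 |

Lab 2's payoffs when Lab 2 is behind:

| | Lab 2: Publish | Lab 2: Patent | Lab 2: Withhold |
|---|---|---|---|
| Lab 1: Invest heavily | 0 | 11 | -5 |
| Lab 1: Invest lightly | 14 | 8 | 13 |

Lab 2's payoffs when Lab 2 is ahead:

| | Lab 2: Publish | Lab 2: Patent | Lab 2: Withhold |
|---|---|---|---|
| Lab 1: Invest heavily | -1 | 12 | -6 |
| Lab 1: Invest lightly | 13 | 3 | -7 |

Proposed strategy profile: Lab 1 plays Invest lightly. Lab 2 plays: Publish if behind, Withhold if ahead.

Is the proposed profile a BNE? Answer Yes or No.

A profile is a BNE iff every type of every player is best-responding given beliefs about the other side.
Lab 1 plays Invest lightly: E[Invest lightly] = 0.625·(3) + 0.375·(14) = 7.125; E[Invest heavily] = -2.75. Best-responding. ✓
Lab 2 (research lead behind), facing Invest lightly: Publish gives 14, Patent gives 8, Withhold gives 13. Proposed Publish is best. ✓
Lab 2 (research lead ahead), facing Invest lightly: Publish gives 13, Patent gives 3, Withhold gives -7. Proposed Withhold is not best — profitable deviation exists. ✗

No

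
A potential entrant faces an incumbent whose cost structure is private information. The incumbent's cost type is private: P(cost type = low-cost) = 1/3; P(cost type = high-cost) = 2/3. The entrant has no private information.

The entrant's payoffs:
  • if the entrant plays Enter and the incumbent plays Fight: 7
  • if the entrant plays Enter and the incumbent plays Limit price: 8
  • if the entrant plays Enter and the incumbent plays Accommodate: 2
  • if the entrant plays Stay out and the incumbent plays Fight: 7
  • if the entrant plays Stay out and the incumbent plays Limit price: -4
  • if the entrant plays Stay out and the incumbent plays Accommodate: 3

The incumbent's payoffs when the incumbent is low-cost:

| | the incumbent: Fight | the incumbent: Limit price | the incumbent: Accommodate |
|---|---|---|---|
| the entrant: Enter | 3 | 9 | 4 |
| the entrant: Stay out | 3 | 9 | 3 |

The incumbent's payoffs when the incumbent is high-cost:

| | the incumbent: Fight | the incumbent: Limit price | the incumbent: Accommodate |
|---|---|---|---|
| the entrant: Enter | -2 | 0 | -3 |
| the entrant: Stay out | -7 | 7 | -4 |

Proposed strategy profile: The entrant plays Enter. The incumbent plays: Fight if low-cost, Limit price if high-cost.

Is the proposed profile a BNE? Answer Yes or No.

The entrant plays Enter: E[Enter] = 1/3·(7) + 2/3·(8) = 23/3; E[Stay out] = -1/3. Best-responding. ✓
The incumbent (cost type low-cost), facing Enter: Fight gives 3, Limit price gives 9, Accommodate gives 4. Proposed Fight is not best — profitable deviation exists. ✗
The incumbent (cost type high-cost), facing Enter: Fight gives -2, Limit price gives 0, Accommodate gives -3. Proposed Limit price is best. ✓

No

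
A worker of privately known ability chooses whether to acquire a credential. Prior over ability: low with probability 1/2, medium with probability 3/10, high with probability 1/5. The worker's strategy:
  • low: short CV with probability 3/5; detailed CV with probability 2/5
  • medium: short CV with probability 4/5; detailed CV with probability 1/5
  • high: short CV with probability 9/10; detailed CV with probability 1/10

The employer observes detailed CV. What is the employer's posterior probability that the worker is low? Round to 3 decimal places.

0.714

Apply Bayes' rule using the sender's strategy as the likelihood.
P(detailed CV) = (1/2)·(2/5) + (3/10)·(1/5) + (1/5)·(1/10) = 7/25
P(low | detailed CV) = ((1/2)·(2/5)) / (7/25) = (1/5) / (7/25) = 5/7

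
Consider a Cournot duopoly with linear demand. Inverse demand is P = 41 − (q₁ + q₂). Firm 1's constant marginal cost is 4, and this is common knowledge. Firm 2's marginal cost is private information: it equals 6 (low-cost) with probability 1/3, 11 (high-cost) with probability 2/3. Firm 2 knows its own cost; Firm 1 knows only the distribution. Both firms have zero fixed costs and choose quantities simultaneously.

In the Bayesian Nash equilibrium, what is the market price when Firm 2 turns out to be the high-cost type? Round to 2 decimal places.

Type-c best response for Firm 2: q₂(c) = (41 − c)/2 − q₁/2.
Firm 1 maximizes expected profit; its first-order condition is 41 − 2q₁ − E[q₂] − 4 = 0.
Substituting E[q₂] and solving: E[c₂] = 9.33333, so q₁ = (41 − 2·4 + 9.33333)/3 = 14.1111.
q₂(high-cost) = 7.94444, so P = 41 − (14.1111 + 7.94444) = 18.9444.

18.94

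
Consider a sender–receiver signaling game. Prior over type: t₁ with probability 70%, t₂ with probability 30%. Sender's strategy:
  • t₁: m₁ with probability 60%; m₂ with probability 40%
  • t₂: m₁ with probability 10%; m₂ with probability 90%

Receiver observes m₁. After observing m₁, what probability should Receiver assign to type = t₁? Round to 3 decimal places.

0.933

Apply Bayes' rule using the sender's strategy as the likelihood.
P(m₁) = 0.7·0.6 + 0.3·0.1 = 0.45
P(t₁ | m₁) = (0.7·0.6) / 0.45 = 0.42 / 0.45 = 0.933333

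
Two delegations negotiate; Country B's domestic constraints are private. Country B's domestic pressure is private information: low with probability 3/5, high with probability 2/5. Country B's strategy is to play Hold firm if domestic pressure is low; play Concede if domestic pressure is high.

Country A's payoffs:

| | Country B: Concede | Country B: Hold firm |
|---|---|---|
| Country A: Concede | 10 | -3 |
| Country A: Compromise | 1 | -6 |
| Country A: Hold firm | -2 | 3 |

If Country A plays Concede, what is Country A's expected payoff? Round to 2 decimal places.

2.20

E[Concede] = 3/5·(-3) + 2/5·10 = (-9/5) + 4 = 11/5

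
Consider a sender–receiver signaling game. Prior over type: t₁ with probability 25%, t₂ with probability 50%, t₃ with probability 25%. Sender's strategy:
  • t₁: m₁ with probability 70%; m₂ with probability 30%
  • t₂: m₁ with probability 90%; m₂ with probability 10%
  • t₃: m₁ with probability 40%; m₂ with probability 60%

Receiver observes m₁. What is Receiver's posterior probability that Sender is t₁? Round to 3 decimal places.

0.241

P(m₁) = 0.25·0.7 + 0.5·0.9 + 0.25·0.4 = 0.725
P(t₁ | m₁) = (0.25·0.7) / 0.725 = 0.175 / 0.725 = 0.241379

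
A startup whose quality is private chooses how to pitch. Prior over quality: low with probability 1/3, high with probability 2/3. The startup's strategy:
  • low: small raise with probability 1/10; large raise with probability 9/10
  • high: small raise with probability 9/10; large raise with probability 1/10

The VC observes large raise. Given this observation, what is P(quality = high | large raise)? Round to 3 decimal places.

0.182

P(large raise) = (1/3)·(9/10) + (2/3)·(1/10) = 11/30
P(high | large raise) = ((2/3)·(1/10)) / (11/30) = (1/15) / (11/30) = 2/11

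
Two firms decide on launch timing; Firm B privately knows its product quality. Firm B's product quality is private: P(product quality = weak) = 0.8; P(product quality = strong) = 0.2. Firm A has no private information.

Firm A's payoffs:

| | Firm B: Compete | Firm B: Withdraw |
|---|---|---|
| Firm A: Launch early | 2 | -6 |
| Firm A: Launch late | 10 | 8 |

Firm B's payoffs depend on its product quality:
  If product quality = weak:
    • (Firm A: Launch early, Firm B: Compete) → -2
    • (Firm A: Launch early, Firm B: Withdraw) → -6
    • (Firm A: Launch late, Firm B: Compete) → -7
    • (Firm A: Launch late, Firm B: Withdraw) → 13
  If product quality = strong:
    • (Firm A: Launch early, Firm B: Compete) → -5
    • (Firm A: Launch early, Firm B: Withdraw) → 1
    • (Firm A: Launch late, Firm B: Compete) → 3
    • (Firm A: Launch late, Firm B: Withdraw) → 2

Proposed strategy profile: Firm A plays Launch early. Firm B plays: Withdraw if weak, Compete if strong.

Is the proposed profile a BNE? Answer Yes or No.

No

A profile is a BNE iff every type of every player is best-responding given beliefs about the other side.
Firm A plays Launch early: E[Launch early] = 0.8·(-6) + 0.2·(2) = -4.4; E[Launch late] = 8.4. Not best-responding. ✗
Firm B (product quality weak), facing Launch early: Compete gives -2, Withdraw gives -6. Proposed Withdraw is not best — profitable deviation exists. ✗
Firm B (product quality strong), facing Launch early: Compete gives -5, Withdraw gives 1. Proposed Compete is not best — profitable deviation exists. ✗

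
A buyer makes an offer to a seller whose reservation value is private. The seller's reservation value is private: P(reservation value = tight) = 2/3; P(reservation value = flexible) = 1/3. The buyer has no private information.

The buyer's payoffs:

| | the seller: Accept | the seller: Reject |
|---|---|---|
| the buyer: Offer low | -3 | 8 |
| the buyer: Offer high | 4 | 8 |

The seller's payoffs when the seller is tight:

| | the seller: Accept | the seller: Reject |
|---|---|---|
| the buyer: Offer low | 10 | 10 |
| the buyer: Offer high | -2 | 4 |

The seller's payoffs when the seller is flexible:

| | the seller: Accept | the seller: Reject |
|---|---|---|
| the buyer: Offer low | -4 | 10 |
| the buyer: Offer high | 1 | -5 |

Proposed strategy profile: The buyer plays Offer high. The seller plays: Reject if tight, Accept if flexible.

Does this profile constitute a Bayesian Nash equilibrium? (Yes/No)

The buyer plays Offer high: E[Offer high] = 2/3·(8) + 1/3·(4) = 20/3; E[Offer low] = 13/3. Best-responding. ✓
The seller (reservation value tight), facing Offer high: Accept gives -2, Reject gives 4. Proposed Reject is best. ✓
The seller (reservation value flexible), facing Offer high: Accept gives 1, Reject gives -5. Proposed Accept is best. ✓

Yes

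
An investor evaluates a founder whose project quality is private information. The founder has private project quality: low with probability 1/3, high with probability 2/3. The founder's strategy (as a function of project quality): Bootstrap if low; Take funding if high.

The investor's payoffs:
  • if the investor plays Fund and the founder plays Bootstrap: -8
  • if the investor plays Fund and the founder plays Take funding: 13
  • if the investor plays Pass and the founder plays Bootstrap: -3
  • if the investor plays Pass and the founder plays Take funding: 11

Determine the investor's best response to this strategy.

Pass

E[Fund] = 1/3·(-8) + 2/3·(13) = 6
E[Pass] = 1/3·(-3) + 2/3·(11) = 19/3
Best response: Pass (19/3 is the largest).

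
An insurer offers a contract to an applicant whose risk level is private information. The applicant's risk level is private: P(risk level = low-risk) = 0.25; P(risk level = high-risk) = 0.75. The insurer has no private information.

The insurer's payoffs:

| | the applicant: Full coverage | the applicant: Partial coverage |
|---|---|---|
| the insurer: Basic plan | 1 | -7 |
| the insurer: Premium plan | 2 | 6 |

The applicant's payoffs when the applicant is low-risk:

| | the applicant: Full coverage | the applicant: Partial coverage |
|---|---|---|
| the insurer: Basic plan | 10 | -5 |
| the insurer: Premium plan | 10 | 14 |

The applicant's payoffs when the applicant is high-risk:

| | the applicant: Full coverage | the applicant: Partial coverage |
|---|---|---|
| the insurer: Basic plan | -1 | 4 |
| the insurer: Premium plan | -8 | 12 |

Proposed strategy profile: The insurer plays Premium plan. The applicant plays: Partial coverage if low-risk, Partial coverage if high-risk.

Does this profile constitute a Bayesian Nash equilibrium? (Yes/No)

The insurer plays Premium plan: E[Premium plan] = 0.25·(6) + 0.75·(6) = 6; E[Basic plan] = -7. Best-responding. ✓
The applicant (risk level low-risk), facing Premium plan: Full coverage gives 10, Partial coverage gives 14. Proposed Partial coverage is best. ✓
The applicant (risk level high-risk), facing Premium plan: Full coverage gives -8, Partial coverage gives 12. Proposed Partial coverage is best. ✓

Yes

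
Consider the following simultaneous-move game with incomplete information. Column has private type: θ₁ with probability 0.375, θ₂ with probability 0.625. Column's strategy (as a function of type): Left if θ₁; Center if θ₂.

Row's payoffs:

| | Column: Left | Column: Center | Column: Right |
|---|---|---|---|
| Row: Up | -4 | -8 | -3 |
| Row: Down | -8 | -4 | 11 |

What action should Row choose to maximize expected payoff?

Down

E[Up] = 0.375·(-4) + 0.625·(-8) = -6.5
E[Down] = 0.375·(-8) + 0.625·(-4) = -5.5
Best response: Down (-5.5 is the largest).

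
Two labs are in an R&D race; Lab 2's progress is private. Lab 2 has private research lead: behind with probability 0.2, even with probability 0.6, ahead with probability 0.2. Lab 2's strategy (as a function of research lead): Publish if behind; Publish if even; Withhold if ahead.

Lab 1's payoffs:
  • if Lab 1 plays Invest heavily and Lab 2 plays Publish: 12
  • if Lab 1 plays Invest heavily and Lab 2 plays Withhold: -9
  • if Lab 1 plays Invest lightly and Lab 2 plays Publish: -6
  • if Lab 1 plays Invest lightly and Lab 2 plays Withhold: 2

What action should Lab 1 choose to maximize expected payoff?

Compute Lab 1's expected payoff for each action, taking the expectation over Lab 2's type.
E[Invest heavily] = 0.2·(12) + 0.6·(12) + 0.2·(-9) = 7.8
E[Invest lightly] = 0.2·(-6) + 0.6·(-6) + 0.2·(2) = -4.4
Best response: Invest heavily (7.8 is the largest).

Invest heavily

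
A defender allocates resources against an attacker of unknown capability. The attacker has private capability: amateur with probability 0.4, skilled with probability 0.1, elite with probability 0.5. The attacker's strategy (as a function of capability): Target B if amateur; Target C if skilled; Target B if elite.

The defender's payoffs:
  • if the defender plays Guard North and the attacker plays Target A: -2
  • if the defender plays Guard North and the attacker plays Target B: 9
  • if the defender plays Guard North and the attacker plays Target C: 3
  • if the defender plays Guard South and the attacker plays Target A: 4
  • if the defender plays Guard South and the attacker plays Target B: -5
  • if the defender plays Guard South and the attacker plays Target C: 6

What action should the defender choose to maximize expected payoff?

Guard North

E[Guard North] = 0.4·(9) + 0.1·(3) + 0.5·(9) = 8.4
E[Guard South] = 0.4·(-5) + 0.1·(6) + 0.5·(-5) = -3.9
Best response: Guard North (8.4 is the largest).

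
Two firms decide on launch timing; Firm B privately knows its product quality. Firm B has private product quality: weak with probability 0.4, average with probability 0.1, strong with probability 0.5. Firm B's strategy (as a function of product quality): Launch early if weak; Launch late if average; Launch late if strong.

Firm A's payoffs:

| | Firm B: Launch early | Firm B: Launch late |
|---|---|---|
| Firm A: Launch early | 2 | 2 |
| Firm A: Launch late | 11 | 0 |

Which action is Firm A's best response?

E[Launch early] = 0.4·(2) + 0.1·(2) + 0.5·(2) = 2
E[Launch late] = 0.4·(11) + 0.1·(0) + 0.5·(0) = 4.4
Best response: Launch late (4.4 is the largest).

Launch late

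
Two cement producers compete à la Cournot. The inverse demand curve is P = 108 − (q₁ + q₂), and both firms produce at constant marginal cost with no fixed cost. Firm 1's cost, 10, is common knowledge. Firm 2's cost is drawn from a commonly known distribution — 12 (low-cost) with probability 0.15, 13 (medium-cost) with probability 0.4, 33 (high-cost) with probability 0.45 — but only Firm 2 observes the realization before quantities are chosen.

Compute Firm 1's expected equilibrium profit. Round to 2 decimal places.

1340.78

Type-c best response for Firm 2: q₂(c) = (108 − c)/2 − q₁/2.
Firm 1 maximizes expected profit; its first-order condition is 108 − 2q₁ − E[q₂] − 10 = 0.
Substituting E[q₂] and solving: E[c₂] = 21.85, so q₁ = (108 − 2·10 + 21.85)/3 = 36.6167.
E[P] = 108 − (q₁ + E[q₂]) = 46.6167; Firm 1's expected profit = (E[P] − 10)·q₁ = (46.6167 − 10)·36.6167 = 1340.78.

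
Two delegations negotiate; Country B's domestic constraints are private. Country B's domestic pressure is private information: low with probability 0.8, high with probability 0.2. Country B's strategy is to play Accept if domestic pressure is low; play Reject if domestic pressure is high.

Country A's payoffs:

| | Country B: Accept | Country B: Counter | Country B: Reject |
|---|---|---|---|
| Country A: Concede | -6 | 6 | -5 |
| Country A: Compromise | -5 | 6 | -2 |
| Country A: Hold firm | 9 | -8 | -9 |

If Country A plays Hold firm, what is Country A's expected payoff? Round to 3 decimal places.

Take the expectation over Country B's domestic pressure, weighting each type's action by its prior probability.
E[Hold firm] = 0.8·9 + 0.2·(-9) = 7.2 + (-1.8) = 5.4

5.400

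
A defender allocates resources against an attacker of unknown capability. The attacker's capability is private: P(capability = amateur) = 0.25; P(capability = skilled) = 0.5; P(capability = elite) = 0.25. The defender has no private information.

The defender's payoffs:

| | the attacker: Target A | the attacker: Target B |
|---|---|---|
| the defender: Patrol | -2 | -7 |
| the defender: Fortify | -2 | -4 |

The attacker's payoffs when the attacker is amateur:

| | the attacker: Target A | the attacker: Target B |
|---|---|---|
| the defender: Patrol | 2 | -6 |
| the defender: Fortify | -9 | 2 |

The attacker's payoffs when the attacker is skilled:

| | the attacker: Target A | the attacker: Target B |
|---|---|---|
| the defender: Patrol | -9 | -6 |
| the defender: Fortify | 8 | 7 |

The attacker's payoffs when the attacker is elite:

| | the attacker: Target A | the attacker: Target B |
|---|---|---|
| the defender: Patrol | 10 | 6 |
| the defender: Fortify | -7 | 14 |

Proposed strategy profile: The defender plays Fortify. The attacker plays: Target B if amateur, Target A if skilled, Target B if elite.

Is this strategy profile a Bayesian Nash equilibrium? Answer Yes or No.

Yes

The defender plays Fortify: E[Fortify] = 0.25·(-4) + 0.5·(-2) + 0.25·(-4) = -3; E[Patrol] = -4.5. Best-responding. ✓
The attacker (capability amateur), facing Fortify: Target A gives -9, Target B gives 2. Proposed Target B is best. ✓
The attacker (capability skilled), facing Fortify: Target A gives 8, Target B gives 7. Proposed Target A is best. ✓
The attacker (capability elite), facing Fortify: Target A gives -7, Target B gives 14. Proposed Target B is best. ✓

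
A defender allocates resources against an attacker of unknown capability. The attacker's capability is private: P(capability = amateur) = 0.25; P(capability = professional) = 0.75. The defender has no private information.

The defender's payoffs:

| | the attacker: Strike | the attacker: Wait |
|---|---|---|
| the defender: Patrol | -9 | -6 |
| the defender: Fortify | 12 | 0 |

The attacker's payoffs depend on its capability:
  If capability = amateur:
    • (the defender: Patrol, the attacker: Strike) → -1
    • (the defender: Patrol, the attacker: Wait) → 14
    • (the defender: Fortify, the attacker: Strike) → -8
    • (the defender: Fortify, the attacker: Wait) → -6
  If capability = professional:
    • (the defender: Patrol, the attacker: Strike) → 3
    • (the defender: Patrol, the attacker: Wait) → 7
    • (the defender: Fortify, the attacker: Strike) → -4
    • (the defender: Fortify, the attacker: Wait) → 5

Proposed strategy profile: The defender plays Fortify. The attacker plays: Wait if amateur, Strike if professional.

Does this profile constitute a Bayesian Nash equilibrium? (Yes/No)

The defender plays Fortify: E[Fortify] = 0.25·(0) + 0.75·(12) = 9; E[Patrol] = -8.25. Best-responding. ✓
The attacker (capability amateur), facing Fortify: Strike gives -8, Wait gives -6. Proposed Wait is best. ✓
The attacker (capability professional), facing Fortify: Strike gives -4, Wait gives 5. Proposed Strike is not best — profitable deviation exists. ✗

No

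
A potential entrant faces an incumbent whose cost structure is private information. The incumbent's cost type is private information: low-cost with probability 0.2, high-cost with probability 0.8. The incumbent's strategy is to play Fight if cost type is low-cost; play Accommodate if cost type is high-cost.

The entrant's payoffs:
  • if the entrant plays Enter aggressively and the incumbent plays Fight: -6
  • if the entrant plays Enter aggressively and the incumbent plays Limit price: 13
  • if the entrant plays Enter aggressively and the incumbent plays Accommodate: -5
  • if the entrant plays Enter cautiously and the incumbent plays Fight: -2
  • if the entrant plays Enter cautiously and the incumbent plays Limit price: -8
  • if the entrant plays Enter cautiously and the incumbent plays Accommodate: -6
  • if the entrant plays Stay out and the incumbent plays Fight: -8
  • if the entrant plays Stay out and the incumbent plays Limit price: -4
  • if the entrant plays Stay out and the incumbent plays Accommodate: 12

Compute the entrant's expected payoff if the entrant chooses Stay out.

8

Take the expectation over the incumbent's cost type, weighting each type's action by its prior probability.
E[Stay out] = 0.2·(-8) + 0.8·12 = (-1.6) + 9.6 = 8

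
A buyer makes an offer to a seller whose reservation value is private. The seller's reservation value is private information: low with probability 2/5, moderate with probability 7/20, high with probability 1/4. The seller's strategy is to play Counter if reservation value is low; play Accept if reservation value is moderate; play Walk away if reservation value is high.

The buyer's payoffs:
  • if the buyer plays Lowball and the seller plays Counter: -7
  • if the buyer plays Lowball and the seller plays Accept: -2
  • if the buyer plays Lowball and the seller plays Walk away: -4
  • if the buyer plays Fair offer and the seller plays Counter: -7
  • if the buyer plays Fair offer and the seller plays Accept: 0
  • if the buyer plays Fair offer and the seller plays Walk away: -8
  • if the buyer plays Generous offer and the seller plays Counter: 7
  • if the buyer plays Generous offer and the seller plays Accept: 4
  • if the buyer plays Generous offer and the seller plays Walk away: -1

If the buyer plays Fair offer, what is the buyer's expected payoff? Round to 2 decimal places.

E[Fair offer] = 2/5·(-7) + 7/20·0 + 1/4·(-8) = (-14/5) + 0 + (-2) = -24/5

-4.80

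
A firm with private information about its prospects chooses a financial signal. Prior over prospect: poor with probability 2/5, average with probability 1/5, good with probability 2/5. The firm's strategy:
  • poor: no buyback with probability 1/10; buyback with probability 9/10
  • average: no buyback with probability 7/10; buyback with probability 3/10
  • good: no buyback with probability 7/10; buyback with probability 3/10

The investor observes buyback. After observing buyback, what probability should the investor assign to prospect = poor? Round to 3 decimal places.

Apply Bayes' rule using the sender's strategy as the likelihood.
P(buyback) = (2/5)·(9/10) + (1/5)·(3/10) + (2/5)·(3/10) = 27/50
P(poor | buyback) = ((2/5)·(9/10)) / (27/50) = (9/25) / (27/50) = 2/3

0.667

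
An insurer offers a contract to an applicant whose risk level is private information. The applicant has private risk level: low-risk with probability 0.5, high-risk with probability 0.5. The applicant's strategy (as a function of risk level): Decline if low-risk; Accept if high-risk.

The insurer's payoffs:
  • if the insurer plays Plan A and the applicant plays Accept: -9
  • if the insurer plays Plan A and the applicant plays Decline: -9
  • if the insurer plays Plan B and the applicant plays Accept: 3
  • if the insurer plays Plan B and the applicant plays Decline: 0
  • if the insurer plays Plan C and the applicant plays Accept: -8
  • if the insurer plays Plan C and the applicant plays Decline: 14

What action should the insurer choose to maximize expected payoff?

Plan C

Compute the insurer's expected payoff for each action, taking the expectation over the applicant's type.
E[Plan A] = 0.5·(-9) + 0.5·(-9) = -9
E[Plan B] = 0.5·(0) + 0.5·(3) = 1.5
E[Plan C] = 0.5·(14) + 0.5·(-8) = 3
Best response: Plan C (3 is the largest).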